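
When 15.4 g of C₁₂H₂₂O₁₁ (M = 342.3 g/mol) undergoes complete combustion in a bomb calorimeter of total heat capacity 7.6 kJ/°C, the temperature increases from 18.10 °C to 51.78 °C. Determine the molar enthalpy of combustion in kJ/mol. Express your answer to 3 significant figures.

ΔH = -5690 kJ/mol

ΔT = 51.78 − 18.10 = 33.68 °C
q_cal = C_cal × ΔT = 7.6 × 33.68 = 255.968 kJ
n = 15.4 / 342.3 = 0.04499 mol
q_rxn = −q_cal = -255.968 kJ
ΔH = -255.968 / 0.04499 = -5689 kJ/mol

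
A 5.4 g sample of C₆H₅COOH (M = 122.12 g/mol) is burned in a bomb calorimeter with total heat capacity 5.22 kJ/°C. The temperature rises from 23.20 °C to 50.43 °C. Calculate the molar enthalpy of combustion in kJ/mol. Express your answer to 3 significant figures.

ΔT = 50.43 − 23.20 = 27.23 °C
q_cal = C_cal × ΔT = 5.22 × 27.23 = 142.1406 kJ
n = 5.4 / 122.12 = 0.04422 mol
q_rxn = −q_cal = -142.1406 kJ
ΔH = -142.1406 / 0.04422 = -3214 kJ/mol

ΔH = -3210 kJ/mol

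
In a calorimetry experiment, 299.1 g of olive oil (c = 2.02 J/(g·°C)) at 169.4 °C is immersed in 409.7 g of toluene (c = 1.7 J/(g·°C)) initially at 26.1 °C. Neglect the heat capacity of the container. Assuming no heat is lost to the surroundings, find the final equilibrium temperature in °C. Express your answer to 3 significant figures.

T_f = 92.7 °C

Heat lost by olive oil = heat gained by toluene.
(299.1)(2.02)(169.4 − T) = (409.7)(1.7)(T − 26.1)
604.182 (169.4 − T) = 696.49 (T − 26.1)
102350 − 604.182 T = 696.49 T − 18178
120528 = 1300.672 T
T = 92.67 °C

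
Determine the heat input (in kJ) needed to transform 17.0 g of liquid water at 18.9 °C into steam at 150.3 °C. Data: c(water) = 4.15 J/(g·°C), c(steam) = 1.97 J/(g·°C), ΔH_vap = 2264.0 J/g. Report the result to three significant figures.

q1 (heat water 18.9→100.0 °C): 17.0 × 4.15 × 81.1 = 5722 J
q2 (vaporize at 100 °C): 17.0 × 2264.0 = 38488 J
q3 (heat steam 100.0→150.3 °C): 17.0 × 1.97 × 50.3 = 1685 J
Total: 5722 + 38488 + 1685 = 45895 J = 45.9 kJ

q = 45.9 kJ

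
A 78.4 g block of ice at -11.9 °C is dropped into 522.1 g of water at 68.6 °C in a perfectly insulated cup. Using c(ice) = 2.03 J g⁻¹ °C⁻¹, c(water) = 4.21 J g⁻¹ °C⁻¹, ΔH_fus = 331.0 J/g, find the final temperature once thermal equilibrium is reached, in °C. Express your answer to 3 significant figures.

T_f = 48.6 °C

Heat to bring ice to 0 °C and melt it: q₁ = 78.4×2.03×11.9 + 78.4×331.0 = 27844 J
Heat the water can supply cooling to 0 °C: 522.1×4.21×68.6 = 150786 J > q₁, so all ice melts.
Energy balance: 522.1×4.21×(68.6 − T) = 27844 + 78.4×4.21×(T − 0)
2198.041(68.6 − T) = 27844 + 330.064 T
150786 − 27844 = 2528.105 T
T = 122942 / 2528.105 = 48.63 °C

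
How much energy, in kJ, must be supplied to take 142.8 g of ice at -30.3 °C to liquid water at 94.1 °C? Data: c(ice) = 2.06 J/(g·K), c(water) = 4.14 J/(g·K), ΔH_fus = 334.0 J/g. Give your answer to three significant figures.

q1 (heat ice -30.3→0.0 °C): 142.8 × 2.06 × 30.3 = 8913 J
q2 (melt at 0 °C): 142.8 × 334.0 = 47695 J
q3 (heat water 0.0→94.1 °C): 142.8 × 4.14 × 94.1 = 55631 J
Total: 8913 + 47695 + 55631 = 112239 J = 112 kJ

q = 112 kJ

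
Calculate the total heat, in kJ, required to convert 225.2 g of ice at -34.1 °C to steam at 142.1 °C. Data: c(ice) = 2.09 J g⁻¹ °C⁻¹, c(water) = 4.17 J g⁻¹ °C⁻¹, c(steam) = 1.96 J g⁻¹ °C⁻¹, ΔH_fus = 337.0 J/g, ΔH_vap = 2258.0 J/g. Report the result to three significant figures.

q1 (heat ice -34.1→0.0 °C): 225.2 × 2.09 × 34.1 = 16050 J
q2 (melt at 0 °C): 225.2 × 337.0 = 75892 J
q3 (heat water 0.0→100.0 °C): 225.2 × 4.17 × 100.0 = 93908 J
q4 (vaporize at 100 °C): 225.2 × 2258.0 = 508502 J
q5 (heat steam 100.0→142.1 °C): 225.2 × 1.96 × 42.1 = 18583 J
Total: 16050 + 75892 + 93908 + 508502 + 18583 = 712935 J = 713 kJ

q = 713 kJ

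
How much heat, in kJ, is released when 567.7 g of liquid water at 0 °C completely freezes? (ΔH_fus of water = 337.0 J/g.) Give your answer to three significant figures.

q = m × ΔH_fus = 567.7 × 337.0 = 191300 J = 191 kJ

q = 191 kJ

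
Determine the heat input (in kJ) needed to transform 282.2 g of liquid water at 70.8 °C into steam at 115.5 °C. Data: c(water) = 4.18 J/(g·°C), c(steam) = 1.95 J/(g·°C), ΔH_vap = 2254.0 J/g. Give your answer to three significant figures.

q = 679 kJ

q1 (heat water 70.8→100.0 °C): 282.2 × 4.18 × 29.2 = 34444 J
q2 (vaporize at 100 °C): 282.2 × 2254.0 = 636079 J
q3 (heat steam 100.0→115.5 °C): 282.2 × 1.95 × 15.5 = 8529 J
Total: 34444 + 636079 + 8529 = 679052 J = 679 kJ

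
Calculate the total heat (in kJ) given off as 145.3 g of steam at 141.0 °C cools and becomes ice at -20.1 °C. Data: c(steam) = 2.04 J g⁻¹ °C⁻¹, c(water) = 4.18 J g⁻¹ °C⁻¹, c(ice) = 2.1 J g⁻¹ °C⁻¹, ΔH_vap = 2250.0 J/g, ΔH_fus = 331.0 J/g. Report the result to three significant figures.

q1 (cool steam 141.0→100 °C): 145.3 × 2.04 × 41.0 = 12153 J
q2 (condense at 100 °C): 145.3 × 2250.0 = 326925 J
q3 (cool water 100→0 °C): 145.3 × 4.18 × 100.0 = 60735 J
q4 (freeze at 0 °C): 145.3 × 331.0 = 48094 J
q5 (cool ice 0→-20.1 °C): 145.3 × 2.1 × 20.1 = 6133 J
Total: 12153 + 326925 + 60735 + 48094 + 6133 = 454040 J = 454 kJ

q = 454 kJ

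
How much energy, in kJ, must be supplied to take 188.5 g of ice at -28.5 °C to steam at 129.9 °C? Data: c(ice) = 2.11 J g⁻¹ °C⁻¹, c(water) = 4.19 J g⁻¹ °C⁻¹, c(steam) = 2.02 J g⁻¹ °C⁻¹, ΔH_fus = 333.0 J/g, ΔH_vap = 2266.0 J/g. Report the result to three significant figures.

q1 (heat ice -28.5→0.0 °C): 188.5 × 2.11 × 28.5 = 11335 J
q2 (melt at 0 °C): 188.5 × 333.0 = 62771 J
q3 (heat water 0.0→100.0 °C): 188.5 × 4.19 × 100.0 = 78982 J
q4 (vaporize at 100 °C): 188.5 × 2266.0 = 427141 J
q5 (heat steam 100.0→129.9 °C): 188.5 × 2.02 × 29.9 = 11385 J
Total: 11335 + 62771 + 78982 + 427141 + 11385 = 591614 J = 592 kJ

q = 592 kJ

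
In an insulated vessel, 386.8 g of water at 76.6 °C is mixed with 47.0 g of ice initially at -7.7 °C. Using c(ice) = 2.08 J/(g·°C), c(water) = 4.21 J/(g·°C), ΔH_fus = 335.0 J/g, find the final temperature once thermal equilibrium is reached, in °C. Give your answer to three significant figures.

Heat to bring ice to 0 °C and melt it: q₁ = 47.0×2.08×7.7 + 47.0×335.0 = 16498 J
Heat the water can supply cooling to 0 °C: 386.8×4.21×76.6 = 124738 J > q₁, so all ice melts.
Energy balance: 386.8×4.21×(76.6 − T) = 16498 + 47.0×4.21×(T − 0)
1628.428(76.6 − T) = 16498 + 197.87 T
124738 − 16498 = 1826.298 T
T = 108240 / 1826.298 = 59.27 °C

T_f = 59.3 °C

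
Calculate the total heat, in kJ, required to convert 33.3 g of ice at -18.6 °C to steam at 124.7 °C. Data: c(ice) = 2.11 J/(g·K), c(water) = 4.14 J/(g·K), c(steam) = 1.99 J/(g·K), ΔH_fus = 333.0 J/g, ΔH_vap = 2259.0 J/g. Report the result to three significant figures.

q1 (heat ice -18.6→0.0 °C): 33.3 × 2.11 × 18.6 = 1307 J
q2 (melt at 0 °C): 33.3 × 333.0 = 11089 J
q3 (heat water 0.0→100.0 °C): 33.3 × 4.14 × 100.0 = 13786 J
q4 (vaporize at 100 °C): 33.3 × 2259.0 = 75225 J
q5 (heat steam 100.0→124.7 °C): 33.3 × 1.99 × 24.7 = 1637 J
Total: 1307 + 11089 + 13786 + 75225 + 1637 = 103044 J = 103 kJ

q = 103 kJ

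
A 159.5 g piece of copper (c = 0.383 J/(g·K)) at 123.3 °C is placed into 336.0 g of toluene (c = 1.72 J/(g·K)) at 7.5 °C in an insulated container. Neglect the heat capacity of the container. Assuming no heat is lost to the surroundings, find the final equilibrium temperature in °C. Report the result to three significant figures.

T_f = 18.6 °C

Heat lost by copper = heat gained by toluene.
(159.5)(0.383)(123.3 − T) = (336.0)(1.72)(T − 7.5)
61.0885 (123.3 − T) = 577.92 (T − 7.5)
7532.2 − 61.0885 T = 577.92 T − 4334.4
11866.6 = 639.0085 T
T = 18.57 °C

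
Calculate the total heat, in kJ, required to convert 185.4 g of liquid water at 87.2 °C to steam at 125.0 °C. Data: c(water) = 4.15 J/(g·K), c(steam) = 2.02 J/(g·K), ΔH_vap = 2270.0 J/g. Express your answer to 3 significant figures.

q = 440 kJ

q1 (heat water 87.2→100.0 °C): 185.4 × 4.15 × 12.8 = 9848 J
q2 (vaporize at 100 °C): 185.4 × 2270.0 = 420858 J
q3 (heat steam 100.0→125.0 °C): 185.4 × 2.02 × 25.0 = 9363 J
Total: 9848 + 420858 + 9363 = 440069 J = 440 kJ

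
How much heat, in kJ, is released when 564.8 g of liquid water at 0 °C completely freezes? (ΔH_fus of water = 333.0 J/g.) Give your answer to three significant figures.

q = 188 kJ

q = m × ΔH_fus = 564.8 × 333.0 = 188100 J = 188 kJ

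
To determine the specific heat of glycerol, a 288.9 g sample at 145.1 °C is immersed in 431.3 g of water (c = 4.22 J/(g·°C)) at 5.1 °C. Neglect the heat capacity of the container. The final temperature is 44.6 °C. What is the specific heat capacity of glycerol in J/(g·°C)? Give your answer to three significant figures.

c = 2.48 J/(g·°C)

q_gained = (431.3 × 4.22) × (44.6 − 5.1) = 71890 J
q_lost = 288.9 × c × (145.1 − 44.6) = 29034.45 c
Set equal: c = 71890 / 29034.45 = 2.48 J/(g·°C)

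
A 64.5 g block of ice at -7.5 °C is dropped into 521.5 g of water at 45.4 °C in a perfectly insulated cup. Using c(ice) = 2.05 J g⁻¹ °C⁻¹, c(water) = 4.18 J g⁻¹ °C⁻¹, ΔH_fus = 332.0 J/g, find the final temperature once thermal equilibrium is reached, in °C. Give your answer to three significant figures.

T_f = 31.3 °C

Heat to bring ice to 0 °C and melt it: q₁ = 64.5×2.05×7.5 + 64.5×332.0 = 22406 J
Heat the water can supply cooling to 0 °C: 521.5×4.18×45.4 = 98966.1 J > q₁, so all ice melts.
Energy balance: 521.5×4.18×(45.4 − T) = 22406 + 64.5×4.18×(T − 0)
2179.87(45.4 − T) = 22406 + 269.61 T
98966.1 − 22406 = 2449.48 T
T = 76560.1 / 2449.48 = 31.26 °C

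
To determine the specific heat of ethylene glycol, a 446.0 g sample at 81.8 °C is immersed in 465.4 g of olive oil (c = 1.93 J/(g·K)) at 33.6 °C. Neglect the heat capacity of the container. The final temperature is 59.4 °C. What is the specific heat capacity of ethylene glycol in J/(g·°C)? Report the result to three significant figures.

q_gained = (465.4 × 1.93) × (59.4 − 33.6) = 23170 J
q_lost = 446.0 × c × (81.8 − 59.4) = 9990.4 c
Set equal: c = 23170 / 9990.4 = 2.32 J/(g·°C)

c = 2.32 J/(g·°C)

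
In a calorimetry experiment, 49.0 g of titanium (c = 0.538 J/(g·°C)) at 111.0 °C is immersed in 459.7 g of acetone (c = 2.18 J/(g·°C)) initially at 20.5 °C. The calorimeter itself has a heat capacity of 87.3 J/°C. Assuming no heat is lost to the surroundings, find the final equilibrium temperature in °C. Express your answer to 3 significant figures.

Heat lost by titanium = heat gained by acetone + calorimeter.
(49.0)(0.538)(111.0 − T) = [(459.7)(2.18) + 87.3](T − 20.5)
26.362 (111.0 − T) = 1089.446 (T − 20.5)
2926.2 − 26.362 T = 1089.446 T − 22334
25260.2 = 1115.808 T
T = 22.64 °C

T_f = 22.6 °C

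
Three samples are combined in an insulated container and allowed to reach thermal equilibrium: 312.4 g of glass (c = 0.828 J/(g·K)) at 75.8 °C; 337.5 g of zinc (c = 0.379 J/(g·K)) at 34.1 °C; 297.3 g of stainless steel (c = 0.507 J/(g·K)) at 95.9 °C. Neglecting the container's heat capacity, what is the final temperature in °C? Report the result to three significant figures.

Σ mᵢcᵢ(T − Tᵢ) = 0  ⇒  T = Σ mᵢcᵢTᵢ / Σ mᵢcᵢ
Σ mᵢcᵢ = 312.4×0.828 + 337.5×0.379 + 297.3×0.507 = 537.3108
Σ mᵢcᵢTᵢ = 258.6672×75.8 + 127.9125×34.1 + 150.7311×95.9 = 38424
T = 38424 / 537.3108 = 71.51 °C

T_f = 71.5 °C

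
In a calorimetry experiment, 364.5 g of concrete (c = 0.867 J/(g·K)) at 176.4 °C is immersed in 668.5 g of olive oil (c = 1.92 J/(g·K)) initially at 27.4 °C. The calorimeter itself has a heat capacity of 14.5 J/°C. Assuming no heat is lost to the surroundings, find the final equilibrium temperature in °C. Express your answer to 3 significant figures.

Heat lost by concrete = heat gained by olive oil + calorimeter.
(364.5)(0.867)(176.4 − T) = [(668.5)(1.92) + 14.5](T − 27.4)
316.0215 (176.4 − T) = 1298.02 (T − 27.4)
55746 − 316.0215 T = 1298.02 T − 35566
91312 = 1614.0415 T
T = 56.57 °C

T_f = 56.6 °C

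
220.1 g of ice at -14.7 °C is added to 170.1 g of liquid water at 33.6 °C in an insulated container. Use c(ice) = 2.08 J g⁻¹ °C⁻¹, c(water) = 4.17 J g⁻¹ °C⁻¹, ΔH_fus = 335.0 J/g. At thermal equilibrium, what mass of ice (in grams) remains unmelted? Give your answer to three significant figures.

Heat to warm all ice to 0 °C: 220.1×2.08×14.7 = 6729.8 J
Heat released by water cooling to 0 °C: 170.1×4.17×33.6 = 23833 J
23833 J < 6729.8 + 220.1×335.0 = 80463.3 J, so not all ice melts; final T = 0 °C.
Heat left for melting: 23833 − 6729.8 = 17103.2 J
Mass melted = 17103.2 / 335.0 = 51.05 g
Ice remaining = 220.1 − 51.05 = 169.05 g

m_ice remaining = 169 g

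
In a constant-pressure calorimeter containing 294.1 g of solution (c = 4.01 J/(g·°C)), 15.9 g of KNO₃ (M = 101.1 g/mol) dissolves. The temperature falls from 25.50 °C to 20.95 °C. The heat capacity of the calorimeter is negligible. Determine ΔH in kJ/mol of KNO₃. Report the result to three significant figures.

|ΔT| = |20.95 − 25.50| = 4.55 °C
|q_surr| = (294.1 × 4.01) × 4.55 = 1179.341 × 4.55 = 5366 J
n(KNO₃) = 15.9 / 101.1 = 0.1573 mol
Temperature fell, so q_rxn = +|q_surr| = 5.366 kJ
ΔH = q_rxn / n = 34.11 kJ/mol

ΔH = 34.1 kJ/mol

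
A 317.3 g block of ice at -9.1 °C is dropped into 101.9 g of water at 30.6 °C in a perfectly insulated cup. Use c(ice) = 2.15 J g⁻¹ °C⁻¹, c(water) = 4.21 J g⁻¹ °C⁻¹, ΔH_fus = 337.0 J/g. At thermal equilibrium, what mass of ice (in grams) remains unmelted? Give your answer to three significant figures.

Heat to warm all ice to 0 °C: 317.3×2.15×9.1 = 6208.0 J
Heat released by water cooling to 0 °C: 101.9×4.21×30.6 = 13127 J
13127 J < 6208.0 + 317.3×337.0 = 113138.1 J, so not all ice melts; final T = 0 °C.
Heat left for melting: 13127 − 6208.0 = 6919.0 J
Mass melted = 6919.0 / 337.0 = 20.53 g
Ice remaining = 317.3 − 20.53 = 296.77 g

m_ice remaining = 297 g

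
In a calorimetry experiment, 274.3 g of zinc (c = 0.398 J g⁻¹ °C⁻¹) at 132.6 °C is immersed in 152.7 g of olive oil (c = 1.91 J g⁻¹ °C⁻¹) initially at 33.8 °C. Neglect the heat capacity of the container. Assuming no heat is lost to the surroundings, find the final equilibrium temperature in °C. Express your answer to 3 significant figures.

Heat lost by zinc = heat gained by olive oil.
(274.3)(0.398)(132.6 − T) = (152.7)(1.91)(T − 33.8)
109.1714 (132.6 − T) = 291.657 (T − 33.8)
14476 − 109.1714 T = 291.657 T − 9858.0
24334.0 = 400.8284 T
T = 60.71 °C

T_f = 60.7 °C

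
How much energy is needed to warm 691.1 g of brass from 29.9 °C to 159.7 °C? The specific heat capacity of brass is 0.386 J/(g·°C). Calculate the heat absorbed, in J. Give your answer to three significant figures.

q = 34600 J

q = m c ΔT = 691.1 × 0.386 × (159.7 − 29.9)
q = 691.1 × 0.386 × 129.8 = 34630 J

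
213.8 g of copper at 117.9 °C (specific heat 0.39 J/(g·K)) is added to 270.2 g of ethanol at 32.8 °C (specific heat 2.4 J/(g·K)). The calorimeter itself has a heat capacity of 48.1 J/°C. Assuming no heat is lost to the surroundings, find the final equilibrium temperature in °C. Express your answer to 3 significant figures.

Heat lost by copper = heat gained by ethanol + calorimeter.
(213.8)(0.39)(117.9 − T) = [(270.2)(2.4) + 48.1](T − 32.8)
83.382 (117.9 − T) = 696.58 (T − 32.8)
9830.7 − 83.382 T = 696.58 T − 22848
32678.7 = 779.962 T
T = 41.90 °C

T_f = 41.9 °C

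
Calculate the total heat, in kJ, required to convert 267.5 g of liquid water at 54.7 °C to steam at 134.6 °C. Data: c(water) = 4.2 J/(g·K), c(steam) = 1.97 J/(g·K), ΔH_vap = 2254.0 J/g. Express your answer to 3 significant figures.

q = 672 kJ

q1 (heat water 54.7→100.0 °C): 267.5 × 4.2 × 45.3 = 50895 J
q2 (vaporize at 100 °C): 267.5 × 2254.0 = 602945 J
q3 (heat steam 100.0→134.6 °C): 267.5 × 1.97 × 34.6 = 18233 J
Total: 50895 + 602945 + 18233 = 672073 J = 672 kJ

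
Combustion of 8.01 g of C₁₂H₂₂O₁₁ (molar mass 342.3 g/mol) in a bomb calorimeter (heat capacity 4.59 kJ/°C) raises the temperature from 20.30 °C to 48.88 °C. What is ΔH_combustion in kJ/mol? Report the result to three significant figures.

ΔH = -5610 kJ/mol

ΔT = 48.88 − 20.30 = 28.58 °C
q_cal = C_cal × ΔT = 4.59 × 28.58 = 131.1822 kJ
n = 8.01 / 342.3 = 0.02340 mol
q_rxn = −q_cal = -131.1822 kJ
ΔH = -131.1822 / 0.02340 = -5606 kJ/mol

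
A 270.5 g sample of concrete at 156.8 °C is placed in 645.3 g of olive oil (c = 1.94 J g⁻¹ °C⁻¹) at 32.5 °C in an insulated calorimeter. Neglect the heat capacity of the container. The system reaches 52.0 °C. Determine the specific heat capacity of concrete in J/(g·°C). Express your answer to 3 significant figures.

q_gained = (645.3 × 1.94) × (52.0 − 32.5) = 24410 J
q_lost = 270.5 × c × (156.8 − 52.0) = 28348.4 c
Set equal: c = 24410 / 28348.4 = 0.861 J/(g·°C)

c = 0.861 J/(g·°C)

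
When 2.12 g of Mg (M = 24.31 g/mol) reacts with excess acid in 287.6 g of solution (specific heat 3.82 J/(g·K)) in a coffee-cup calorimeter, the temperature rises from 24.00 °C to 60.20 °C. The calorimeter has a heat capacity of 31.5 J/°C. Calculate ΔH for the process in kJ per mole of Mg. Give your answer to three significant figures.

ΔH = -469 kJ/mol

|ΔT| = |60.20 − 24.00| = 36.20 °C
|q_surr| = (287.6 × 3.82 + 31.5) × 36.20 = 1130.132 × 36.20 = 40910 J
n(Mg) = 2.12 / 24.31 = 0.08721 mol
Temperature rose, so q_rxn = −|q_surr| = -40.91 kJ
ΔH = q_rxn / n = -469.1 kJ/mol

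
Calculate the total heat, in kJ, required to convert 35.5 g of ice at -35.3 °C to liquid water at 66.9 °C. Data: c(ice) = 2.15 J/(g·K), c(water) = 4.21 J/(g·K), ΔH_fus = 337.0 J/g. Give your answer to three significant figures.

q1 (heat ice -35.3→0.0 °C): 35.5 × 2.15 × 35.3 = 2694 J
q2 (melt at 0 °C): 35.5 × 337.0 = 11964 J
q3 (heat water 0.0→66.9 °C): 35.5 × 4.21 × 66.9 = 9999 J
Total: 2694 + 11964 + 9999 = 24657 J = 24.7 kJ

q = 24.7 kJ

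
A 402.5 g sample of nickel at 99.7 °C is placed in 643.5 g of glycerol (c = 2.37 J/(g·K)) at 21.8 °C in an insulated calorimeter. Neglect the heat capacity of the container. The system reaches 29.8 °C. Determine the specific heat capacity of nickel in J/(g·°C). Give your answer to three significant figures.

q_gained = (643.5 × 2.37) × (29.8 − 21.8) = 12200 J
q_lost = 402.5 × c × (99.7 − 29.8) = 28134.75 c
Set equal: c = 12200 / 28134.75 = 0.434 J/(g·°C)

c = 0.434 J/(g·°C)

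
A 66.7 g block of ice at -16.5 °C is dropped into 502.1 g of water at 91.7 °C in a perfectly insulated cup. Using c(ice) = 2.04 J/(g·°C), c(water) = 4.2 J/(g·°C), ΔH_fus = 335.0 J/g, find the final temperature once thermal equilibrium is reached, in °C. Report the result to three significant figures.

T_f = 70.7 °C

Heat to bring ice to 0 °C and melt it: q₁ = 66.7×2.04×16.5 + 66.7×335.0 = 24590 J
Heat the water can supply cooling to 0 °C: 502.1×4.2×91.7 = 193379 J > q₁, so all ice melts.
Energy balance: 502.1×4.2×(91.7 − T) = 24590 + 66.7×4.2×(T − 0)
2108.82(91.7 − T) = 24590 + 280.14 T
193379 − 24590 = 2388.96 T
T = 168789 / 2388.96 = 70.65 °C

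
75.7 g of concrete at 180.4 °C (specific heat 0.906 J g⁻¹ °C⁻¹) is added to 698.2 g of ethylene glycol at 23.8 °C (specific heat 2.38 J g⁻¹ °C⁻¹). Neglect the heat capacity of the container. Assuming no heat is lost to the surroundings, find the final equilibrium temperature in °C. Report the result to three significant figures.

T_f = 30.0 °C

Heat lost by concrete = heat gained by ethylene glycol.
(75.7)(0.906)(180.4 − T) = (698.2)(2.38)(T − 23.8)
68.5842 (180.4 − T) = 1661.716 (T − 23.8)
12373 − 68.5842 T = 1661.716 T − 39549
51922 = 1730.3002 T
T = 30.01 °C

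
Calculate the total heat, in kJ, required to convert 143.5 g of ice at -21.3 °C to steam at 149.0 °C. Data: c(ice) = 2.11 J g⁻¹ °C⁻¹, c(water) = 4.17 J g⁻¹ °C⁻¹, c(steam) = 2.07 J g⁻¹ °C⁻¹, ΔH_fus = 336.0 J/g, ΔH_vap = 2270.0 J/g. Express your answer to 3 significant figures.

q1 (heat ice -21.3→0.0 °C): 143.5 × 2.11 × 21.3 = 6449 J
q2 (melt at 0 °C): 143.5 × 336.0 = 48216 J
q3 (heat water 0.0→100.0 °C): 143.5 × 4.17 × 100.0 = 59840 J
q4 (vaporize at 100 °C): 143.5 × 2270.0 = 325745 J
q5 (heat steam 100.0→149.0 °C): 143.5 × 2.07 × 49.0 = 14555 J
Total: 6449 + 48216 + 59840 + 325745 + 14555 = 454805 J = 455 kJ

q = 455 kJ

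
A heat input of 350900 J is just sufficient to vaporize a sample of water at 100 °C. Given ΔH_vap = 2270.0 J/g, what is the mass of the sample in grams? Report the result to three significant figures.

m = q / ΔH_vap = 350900 J / 2270.0 J/g = 155 g

m = 155 g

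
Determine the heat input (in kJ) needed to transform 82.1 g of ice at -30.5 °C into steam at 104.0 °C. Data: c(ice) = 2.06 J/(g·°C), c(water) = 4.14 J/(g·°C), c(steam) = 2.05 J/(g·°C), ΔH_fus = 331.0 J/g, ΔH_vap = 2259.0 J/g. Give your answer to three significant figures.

q1 (heat ice -30.5→0.0 °C): 82.1 × 2.06 × 30.5 = 5158 J
q2 (melt at 0 °C): 82.1 × 331.0 = 27175 J
q3 (heat water 0.0→100.0 °C): 82.1 × 4.14 × 100.0 = 33989 J
q4 (vaporize at 100 °C): 82.1 × 2259.0 = 185464 J
q5 (heat steam 100.0→104.0 °C): 82.1 × 2.05 × 4.0 = 673 J
Total: 5158 + 27175 + 33989 + 185464 + 673 = 252459 J = 252 kJ

q = 252 kJ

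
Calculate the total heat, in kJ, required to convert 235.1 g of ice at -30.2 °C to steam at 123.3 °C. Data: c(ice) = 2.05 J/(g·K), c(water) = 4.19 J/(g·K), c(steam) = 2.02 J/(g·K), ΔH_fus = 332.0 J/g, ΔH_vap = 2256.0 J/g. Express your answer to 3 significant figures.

q1 (heat ice -30.2→0.0 °C): 235.1 × 2.05 × 30.2 = 14555 J
q2 (melt at 0 °C): 235.1 × 332.0 = 78053 J
q3 (heat water 0.0→100.0 °C): 235.1 × 4.19 × 100.0 = 98507 J
q4 (vaporize at 100 °C): 235.1 × 2256.0 = 530386 J
q5 (heat steam 100.0→123.3 °C): 235.1 × 2.02 × 23.3 = 11065 J
Total: 14555 + 78053 + 98507 + 530386 + 11065 = 732566 J = 733 kJ

q = 733 kJ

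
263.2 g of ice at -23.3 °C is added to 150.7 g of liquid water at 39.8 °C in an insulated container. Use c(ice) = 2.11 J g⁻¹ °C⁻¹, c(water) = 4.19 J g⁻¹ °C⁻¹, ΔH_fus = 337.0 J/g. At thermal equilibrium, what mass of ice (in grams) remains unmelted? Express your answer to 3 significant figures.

Heat to warm all ice to 0 °C: 263.2×2.11×23.3 = 12940 J
Heat released by water cooling to 0 °C: 150.7×4.19×39.8 = 25131 J
25131 J < 12940 + 263.2×337.0 = 101638.4 J, so not all ice melts; final T = 0 °C.
Heat left for melting: 25131 − 12940 = 12191 J
Mass melted = 12191 / 337.0 = 36.18 g
Ice remaining = 263.2 − 36.18 = 227.02 g

m_ice remaining = 227 g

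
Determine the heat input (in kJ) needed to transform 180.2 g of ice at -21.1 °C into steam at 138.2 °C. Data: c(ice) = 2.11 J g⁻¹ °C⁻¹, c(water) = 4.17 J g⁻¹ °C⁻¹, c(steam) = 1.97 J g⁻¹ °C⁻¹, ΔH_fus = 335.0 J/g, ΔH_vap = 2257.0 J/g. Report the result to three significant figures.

q1 (heat ice -21.1→0.0 °C): 180.2 × 2.11 × 21.1 = 8023 J
q2 (melt at 0 °C): 180.2 × 335.0 = 60367 J
q3 (heat water 0.0→100.0 °C): 180.2 × 4.17 × 100.0 = 75143 J
q4 (vaporize at 100 °C): 180.2 × 2257.0 = 406711 J
q5 (heat steam 100.0→138.2 °C): 180.2 × 1.97 × 38.2 = 13561 J
Total: 8023 + 60367 + 75143 + 406711 + 13561 = 563805 J = 564 kJ

q = 564 kJ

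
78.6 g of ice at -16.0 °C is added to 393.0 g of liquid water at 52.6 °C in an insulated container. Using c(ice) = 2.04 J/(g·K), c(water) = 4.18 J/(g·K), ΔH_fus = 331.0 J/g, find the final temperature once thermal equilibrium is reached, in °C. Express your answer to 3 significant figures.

Heat to bring ice to 0 °C and melt it: q₁ = 78.6×2.04×16.0 + 78.6×331.0 = 28582 J
Heat the water can supply cooling to 0 °C: 393.0×4.18×52.6 = 86408.1 J > q₁, so all ice melts.
Energy balance: 393.0×4.18×(52.6 − T) = 28582 + 78.6×4.18×(T − 0)
1642.74(52.6 − T) = 28582 + 328.548 T
86408.1 − 28582 = 1971.288 T
T = 57826.1 / 1971.288 = 29.33 °C

T_f = 29.3 °C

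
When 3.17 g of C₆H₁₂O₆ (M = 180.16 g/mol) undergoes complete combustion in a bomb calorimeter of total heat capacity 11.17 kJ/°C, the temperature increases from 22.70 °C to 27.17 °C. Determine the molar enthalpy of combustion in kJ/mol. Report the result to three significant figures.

ΔH = -2840 kJ/mol

ΔT = 27.17 − 22.70 = 4.47 °C
q_cal = C_cal × ΔT = 11.17 × 4.47 = 49.9299 kJ
n = 3.17 / 180.16 = 0.01760 mol
q_rxn = −q_cal = -49.9299 kJ
ΔH = -49.9299 / 0.01760 = -2837 kJ/mol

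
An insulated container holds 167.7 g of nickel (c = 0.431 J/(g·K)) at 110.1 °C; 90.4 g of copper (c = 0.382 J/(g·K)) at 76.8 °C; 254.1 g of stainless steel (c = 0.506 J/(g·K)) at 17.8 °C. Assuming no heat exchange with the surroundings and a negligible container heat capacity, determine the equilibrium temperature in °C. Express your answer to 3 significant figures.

T_f = 54.8 °C

Σ mᵢcᵢ(T − Tᵢ) = 0  ⇒  T = Σ mᵢcᵢTᵢ / Σ mᵢcᵢ
Σ mᵢcᵢ = 167.7×0.431 + 90.4×0.382 + 254.1×0.506 = 235.3861
Σ mᵢcᵢTᵢ = 72.2787×110.1 + 34.5328×76.8 + 128.5746×17.8 = 12899
T = 12899 / 235.3861 = 54.80 °C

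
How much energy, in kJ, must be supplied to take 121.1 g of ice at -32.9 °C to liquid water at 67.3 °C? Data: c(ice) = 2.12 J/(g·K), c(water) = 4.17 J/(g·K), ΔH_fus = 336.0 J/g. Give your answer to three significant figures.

q = 83.1 kJ

q1 (heat ice -32.9→0.0 °C): 121.1 × 2.12 × 32.9 = 8446 J
q2 (melt at 0 °C): 121.1 × 336.0 = 40690 J
q3 (heat water 0.0→67.3 °C): 121.1 × 4.17 × 67.3 = 33986 J
Total: 8446 + 40690 + 33986 = 83122 J = 83.1 kJ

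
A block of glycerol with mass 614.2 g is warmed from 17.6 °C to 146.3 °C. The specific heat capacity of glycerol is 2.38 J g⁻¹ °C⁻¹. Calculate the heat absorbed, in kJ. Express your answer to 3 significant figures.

q = m c ΔT = 614.2 × 2.38 × (146.3 − 17.6)
q = 614.2 × 2.38 × 128.7 = 188100 J = 188 kJ

q = 188 kJ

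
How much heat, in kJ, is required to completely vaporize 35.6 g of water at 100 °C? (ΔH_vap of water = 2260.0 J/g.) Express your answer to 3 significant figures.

q = m × ΔH_vap = 35.6 × 2260.0 = 80460 J = 80.5 kJ

q = 80.5 kJ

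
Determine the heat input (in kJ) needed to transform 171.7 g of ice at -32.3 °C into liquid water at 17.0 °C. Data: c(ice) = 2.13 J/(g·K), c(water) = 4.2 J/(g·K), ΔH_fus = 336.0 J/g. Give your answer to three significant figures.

q = 81.8 kJ

q1 (heat ice -32.3→0.0 °C): 171.7 × 2.13 × 32.3 = 11813 J
q2 (melt at 0 °C): 171.7 × 336.0 = 57691 J
q3 (heat water 0.0→17.0 °C): 171.7 × 4.2 × 17.0 = 12259 J
Total: 11813 + 57691 + 12259 = 81763 J = 81.8 kJ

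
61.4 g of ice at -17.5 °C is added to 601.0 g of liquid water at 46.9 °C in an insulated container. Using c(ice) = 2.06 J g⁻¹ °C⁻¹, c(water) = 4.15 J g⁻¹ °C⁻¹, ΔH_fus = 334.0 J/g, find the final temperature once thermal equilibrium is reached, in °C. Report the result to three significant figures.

Heat to bring ice to 0 °C and melt it: q₁ = 61.4×2.06×17.5 + 61.4×334.0 = 22721 J
Heat the water can supply cooling to 0 °C: 601.0×4.15×46.9 = 116976 J > q₁, so all ice melts.
Energy balance: 601.0×4.15×(46.9 − T) = 22721 + 61.4×4.15×(T − 0)
2494.15(46.9 − T) = 22721 + 254.81 T
116976 − 22721 = 2748.96 T
T = 94255 / 2748.96 = 34.29 °C

T_f = 34.3 °C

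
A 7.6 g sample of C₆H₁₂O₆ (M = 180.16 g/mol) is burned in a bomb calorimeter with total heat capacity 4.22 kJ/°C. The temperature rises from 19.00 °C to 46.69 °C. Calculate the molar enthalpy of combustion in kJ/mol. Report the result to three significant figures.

ΔH = -2770 kJ/mol

ΔT = 46.69 − 19.00 = 27.69 °C
q_cal = C_cal × ΔT = 4.22 × 27.69 = 116.8518 kJ
n = 7.6 / 180.16 = 0.04218 mol
q_rxn = −q_cal = -116.8518 kJ
ΔH = -116.8518 / 0.04218 = -2770 kJ/mol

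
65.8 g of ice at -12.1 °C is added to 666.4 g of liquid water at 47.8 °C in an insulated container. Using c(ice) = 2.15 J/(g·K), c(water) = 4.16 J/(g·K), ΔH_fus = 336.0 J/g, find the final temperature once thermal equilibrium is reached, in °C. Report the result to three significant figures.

Heat to bring ice to 0 °C and melt it: q₁ = 65.8×2.15×12.1 + 65.8×336.0 = 23821 J
Heat the water can supply cooling to 0 °C: 666.4×4.16×47.8 = 132512 J > q₁, so all ice melts.
Energy balance: 666.4×4.16×(47.8 − T) = 23821 + 65.8×4.16×(T − 0)
2772.224(47.8 − T) = 23821 + 273.728 T
132512 − 23821 = 3045.952 T
T = 108691 / 3045.952 = 35.68 °C

T_f = 35.7 °C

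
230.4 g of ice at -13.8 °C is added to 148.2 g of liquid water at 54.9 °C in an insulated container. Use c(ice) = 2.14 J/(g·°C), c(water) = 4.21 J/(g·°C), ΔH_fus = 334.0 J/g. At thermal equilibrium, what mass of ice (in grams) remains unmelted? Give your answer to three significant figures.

m_ice remaining = 148 g

Heat to warm all ice to 0 °C: 230.4×2.14×13.8 = 6804.2 J
Heat released by water cooling to 0 °C: 148.2×4.21×54.9 = 34253 J
34253 J < 6804.2 + 230.4×334.0 = 83757.8 J, so not all ice melts; final T = 0 °C.
Heat left for melting: 34253 − 6804.2 = 27448.8 J
Mass melted = 27448.8 / 334.0 = 82.18 g
Ice remaining = 230.4 − 82.18 = 148.22 g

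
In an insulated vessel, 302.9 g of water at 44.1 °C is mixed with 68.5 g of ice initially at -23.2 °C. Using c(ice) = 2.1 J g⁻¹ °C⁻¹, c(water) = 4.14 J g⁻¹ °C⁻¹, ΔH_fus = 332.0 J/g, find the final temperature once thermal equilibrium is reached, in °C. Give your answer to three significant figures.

T_f = 19.0 °C

Heat to bring ice to 0 °C and melt it: q₁ = 68.5×2.1×23.2 + 68.5×332.0 = 26079 J
Heat the water can supply cooling to 0 °C: 302.9×4.14×44.1 = 55301.7 J > q₁, so all ice melts.
Energy balance: 302.9×4.14×(44.1 − T) = 26079 + 68.5×4.14×(T − 0)
1254.006(44.1 − T) = 26079 + 283.59 T
55301.7 − 26079 = 1537.596 T
T = 29222.7 / 1537.596 = 19.01 °C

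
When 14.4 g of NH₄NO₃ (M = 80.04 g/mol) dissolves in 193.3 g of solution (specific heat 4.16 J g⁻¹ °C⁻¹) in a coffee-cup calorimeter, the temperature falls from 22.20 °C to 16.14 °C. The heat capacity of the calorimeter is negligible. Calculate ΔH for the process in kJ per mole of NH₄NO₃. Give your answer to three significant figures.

ΔH = 27.1 kJ/mol

|ΔT| = |16.14 − 22.20| = 6.06 °C
|q_surr| = (193.3 × 4.16) × 6.06 = 804.128 × 6.06 = 4873 J
n(NH₄NO₃) = 14.4 / 80.04 = 0.1799 mol
Temperature fell, so q_rxn = +|q_surr| = 4.873 kJ
ΔH = q_rxn / n = 27.09 kJ/mol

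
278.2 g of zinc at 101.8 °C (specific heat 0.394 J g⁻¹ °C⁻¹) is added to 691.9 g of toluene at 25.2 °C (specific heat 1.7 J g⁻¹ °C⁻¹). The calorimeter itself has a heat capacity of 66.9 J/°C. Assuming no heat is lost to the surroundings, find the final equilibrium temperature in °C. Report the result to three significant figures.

T_f = 31.4 °C

Heat lost by zinc = heat gained by toluene + calorimeter.
(278.2)(0.394)(101.8 − T) = [(691.9)(1.7) + 66.9](T − 25.2)
109.6108 (101.8 − T) = 1243.13 (T − 25.2)
11158 − 109.6108 T = 1243.13 T − 31327
42485 = 1352.7408 T
T = 31.41 °C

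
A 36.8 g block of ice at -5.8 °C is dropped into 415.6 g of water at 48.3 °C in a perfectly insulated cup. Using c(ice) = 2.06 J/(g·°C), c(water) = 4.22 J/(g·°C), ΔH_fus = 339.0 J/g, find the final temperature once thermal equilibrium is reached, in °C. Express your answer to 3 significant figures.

T_f = 37.6 °C

Heat to bring ice to 0 °C and melt it: q₁ = 36.8×2.06×5.8 + 36.8×339.0 = 12915 J
Heat the water can supply cooling to 0 °C: 415.6×4.22×48.3 = 84710.1 J > q₁, so all ice melts.
Energy balance: 415.6×4.22×(48.3 − T) = 12915 + 36.8×4.22×(T − 0)
1753.832(48.3 − T) = 12915 + 155.296 T
84710.1 − 12915 = 1909.128 T
T = 71795.1 / 1909.128 = 37.61 °C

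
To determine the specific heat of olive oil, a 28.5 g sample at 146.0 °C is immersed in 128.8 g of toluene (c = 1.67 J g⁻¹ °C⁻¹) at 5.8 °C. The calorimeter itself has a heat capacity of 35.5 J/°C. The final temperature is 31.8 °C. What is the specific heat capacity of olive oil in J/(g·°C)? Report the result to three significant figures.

c = 2.00 J/(g·°C)

q_gained = (128.8 × 1.67 + 35.5) × (31.8 − 5.8) = 6515 J
q_lost = 28.5 × c × (146.0 − 31.8) = 3254.7 c
Set equal: c = 6515 / 3254.7 = 2.00 J/(g·°C)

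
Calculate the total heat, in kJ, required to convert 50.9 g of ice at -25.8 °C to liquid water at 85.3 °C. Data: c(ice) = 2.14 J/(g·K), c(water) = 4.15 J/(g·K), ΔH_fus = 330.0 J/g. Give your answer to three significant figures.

q1 (heat ice -25.8→0.0 °C): 50.9 × 2.14 × 25.8 = 2810 J
q2 (melt at 0 °C): 50.9 × 330.0 = 16797 J
q3 (heat water 0.0→85.3 °C): 50.9 × 4.15 × 85.3 = 18018 J
Total: 2810 + 16797 + 18018 = 37625 J = 37.6 kJ

q = 37.6 kJ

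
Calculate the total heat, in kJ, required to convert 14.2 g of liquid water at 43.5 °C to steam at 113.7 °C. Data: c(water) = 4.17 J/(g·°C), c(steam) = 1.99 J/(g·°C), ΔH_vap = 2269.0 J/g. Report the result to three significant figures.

q = 36.0 kJ

q1 (heat water 43.5→100.0 °C): 14.2 × 4.17 × 56.5 = 3346 J
q2 (vaporize at 100 °C): 14.2 × 2269.0 = 32220 J
q3 (heat steam 100.0→113.7 °C): 14.2 × 1.99 × 13.7 = 387 J
Total: 3346 + 32220 + 387 = 35953 J = 36.0 kJ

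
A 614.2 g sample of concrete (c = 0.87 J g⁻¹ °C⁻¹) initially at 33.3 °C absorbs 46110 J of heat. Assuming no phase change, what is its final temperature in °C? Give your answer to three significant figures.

T_f = 120 °C

ΔT = q / (m c) = 46110 / (614.2 × 0.87) = 86.29 °C
T_f = 33.3 + 86.29 = 119.59 °C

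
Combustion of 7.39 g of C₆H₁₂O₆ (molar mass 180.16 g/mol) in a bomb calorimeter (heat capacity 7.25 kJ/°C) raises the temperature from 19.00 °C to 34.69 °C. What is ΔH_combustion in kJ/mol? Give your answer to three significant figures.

ΔH = -2770 kJ/mol

ΔT = 34.69 − 19.00 = 15.69 °C
q_cal = C_cal × ΔT = 7.25 × 15.69 = 113.7525 kJ
n = 7.39 / 180.16 = 0.04102 mol
q_rxn = −q_cal = -113.7525 kJ
ΔH = -113.7525 / 0.04102 = -2773 kJ/mol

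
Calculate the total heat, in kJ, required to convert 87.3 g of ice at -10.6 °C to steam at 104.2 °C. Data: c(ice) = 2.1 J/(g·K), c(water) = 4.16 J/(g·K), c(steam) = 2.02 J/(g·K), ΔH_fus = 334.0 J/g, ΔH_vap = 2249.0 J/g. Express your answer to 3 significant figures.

q = 264 kJ

q1 (heat ice -10.6→0.0 °C): 87.3 × 2.1 × 10.6 = 1943 J
q2 (melt at 0 °C): 87.3 × 334.0 = 29158 J
q3 (heat water 0.0→100.0 °C): 87.3 × 4.16 × 100.0 = 36317 J
q4 (vaporize at 100 °C): 87.3 × 2249.0 = 196338 J
q5 (heat steam 100.0→104.2 °C): 87.3 × 2.02 × 4.2 = 741 J
Total: 1943 + 29158 + 36317 + 196338 + 741 = 264497 J = 264 kJ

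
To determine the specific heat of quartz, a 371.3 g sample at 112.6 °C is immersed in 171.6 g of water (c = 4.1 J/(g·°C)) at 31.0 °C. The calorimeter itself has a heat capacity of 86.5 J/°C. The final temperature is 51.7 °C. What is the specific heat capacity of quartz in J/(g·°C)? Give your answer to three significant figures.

c = 0.723 J/(g·°C)

q_gained = (171.6 × 4.1 + 86.5) × (51.7 − 31.0) = 16350 J
q_lost = 371.3 × c × (112.6 − 51.7) = 22612.17 c
Set equal: c = 16350 / 22612.17 = 0.723 J/(g·°C)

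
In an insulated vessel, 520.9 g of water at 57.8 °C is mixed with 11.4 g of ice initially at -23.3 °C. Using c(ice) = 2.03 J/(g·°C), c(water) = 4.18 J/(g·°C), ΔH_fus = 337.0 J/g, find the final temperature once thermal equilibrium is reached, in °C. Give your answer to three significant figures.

Heat to bring ice to 0 °C and melt it: q₁ = 11.4×2.03×23.3 + 11.4×337.0 = 4381.0 J
Heat the water can supply cooling to 0 °C: 520.9×4.18×57.8 = 125852 J > q₁, so all ice melts.
Energy balance: 520.9×4.18×(57.8 − T) = 4381.0 + 11.4×4.18×(T − 0)
2177.362(57.8 − T) = 4381.0 + 47.652 T
125852 − 4381.0 = 2225.014 T
T = 121471.0 / 2225.014 = 54.59 °C

T_f = 54.6 °C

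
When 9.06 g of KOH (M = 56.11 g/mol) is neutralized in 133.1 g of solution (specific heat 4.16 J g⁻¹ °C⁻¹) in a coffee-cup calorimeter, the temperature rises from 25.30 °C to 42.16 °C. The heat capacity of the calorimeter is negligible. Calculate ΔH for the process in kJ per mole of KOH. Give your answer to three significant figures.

ΔH = -57.8 kJ/mol

|ΔT| = |42.16 − 25.30| = 16.86 °C
|q_surr| = (133.1 × 4.16) × 16.86 = 553.696 × 16.86 = 9335 J
n(KOH) = 9.06 / 56.11 = 0.1615 mol
Temperature rose, so q_rxn = −|q_surr| = -9.335 kJ
ΔH = q_rxn / n = -57.80 kJ/mol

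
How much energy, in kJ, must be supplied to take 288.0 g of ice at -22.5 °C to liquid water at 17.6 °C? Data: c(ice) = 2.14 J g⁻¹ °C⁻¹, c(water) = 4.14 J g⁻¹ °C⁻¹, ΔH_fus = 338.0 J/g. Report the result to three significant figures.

q1 (heat ice -22.5→0.0 °C): 288.0 × 2.14 × 22.5 = 13867 J
q2 (melt at 0 °C): 288.0 × 338.0 = 97344 J
q3 (heat water 0.0→17.6 °C): 288.0 × 4.14 × 17.6 = 20985 J
Total: 13867 + 97344 + 20985 = 132196 J = 132 kJ

q = 132 kJ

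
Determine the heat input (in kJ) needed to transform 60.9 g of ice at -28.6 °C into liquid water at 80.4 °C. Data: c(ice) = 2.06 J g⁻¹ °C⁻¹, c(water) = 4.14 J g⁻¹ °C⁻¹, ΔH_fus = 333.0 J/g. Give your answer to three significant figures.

q = 44.1 kJ

q1 (heat ice -28.6→0.0 °C): 60.9 × 2.06 × 28.6 = 3588 J
q2 (melt at 0 °C): 60.9 × 333.0 = 20280 J
q3 (heat water 0.0→80.4 °C): 60.9 × 4.14 × 80.4 = 20271 J
Total: 3588 + 20280 + 20271 = 44139 J = 44.1 kJ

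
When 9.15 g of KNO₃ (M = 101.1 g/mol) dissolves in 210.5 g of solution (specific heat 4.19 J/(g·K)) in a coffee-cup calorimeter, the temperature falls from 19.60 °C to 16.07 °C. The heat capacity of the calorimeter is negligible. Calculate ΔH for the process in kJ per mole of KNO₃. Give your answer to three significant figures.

ΔH = 34.4 kJ/mol

|ΔT| = |16.07 − 19.60| = 3.53 °C
|q_surr| = (210.5 × 4.19) × 3.53 = 881.995 × 3.53 = 3113 J
n(KNO₃) = 9.15 / 101.1 = 0.09050 mol
Temperature fell, so q_rxn = +|q_surr| = 3.113 kJ
ΔH = q_rxn / n = 34.40 kJ/mol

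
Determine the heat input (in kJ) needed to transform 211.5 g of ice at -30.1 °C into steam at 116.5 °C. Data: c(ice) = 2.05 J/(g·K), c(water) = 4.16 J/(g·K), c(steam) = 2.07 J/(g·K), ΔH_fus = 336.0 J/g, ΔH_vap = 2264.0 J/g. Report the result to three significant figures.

q1 (heat ice -30.1→0.0 °C): 211.5 × 2.05 × 30.1 = 13051 J
q2 (melt at 0 °C): 211.5 × 336.0 = 71064 J
q3 (heat water 0.0→100.0 °C): 211.5 × 4.16 × 100.0 = 87984 J
q4 (vaporize at 100 °C): 211.5 × 2264.0 = 478836 J
q5 (heat steam 100.0→116.5 °C): 211.5 × 2.07 × 16.5 = 7224 J
Total: 13051 + 71064 + 87984 + 478836 + 7224 = 658159 J = 658 kJ

q = 658 kJ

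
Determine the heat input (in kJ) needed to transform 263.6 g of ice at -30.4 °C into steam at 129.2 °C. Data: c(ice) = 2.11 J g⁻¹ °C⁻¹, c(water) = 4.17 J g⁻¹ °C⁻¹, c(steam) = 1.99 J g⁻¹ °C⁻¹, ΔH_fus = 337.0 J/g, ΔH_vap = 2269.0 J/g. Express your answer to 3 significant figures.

q1 (heat ice -30.4→0.0 °C): 263.6 × 2.11 × 30.4 = 16908 J
q2 (melt at 0 °C): 263.6 × 337.0 = 88833 J
q3 (heat water 0.0→100.0 °C): 263.6 × 4.17 × 100.0 = 109921 J
q4 (vaporize at 100 °C): 263.6 × 2269.0 = 598108 J
q5 (heat steam 100.0→129.2 °C): 263.6 × 1.99 × 29.2 = 15317 J
Total: 16908 + 88833 + 109921 + 598108 + 15317 = 829087 J = 829 kJ

q = 829 kJ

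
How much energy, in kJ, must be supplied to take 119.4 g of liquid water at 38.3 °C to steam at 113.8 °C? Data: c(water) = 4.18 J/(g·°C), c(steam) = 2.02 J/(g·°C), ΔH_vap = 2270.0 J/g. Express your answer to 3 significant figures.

q1 (heat water 38.3→100.0 °C): 119.4 × 4.18 × 61.7 = 30794 J
q2 (vaporize at 100 °C): 119.4 × 2270.0 = 271038 J
q3 (heat steam 100.0→113.8 °C): 119.4 × 2.02 × 13.8 = 3328 J
Total: 30794 + 271038 + 3328 = 305160 J = 305 kJ

q = 305 kJ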